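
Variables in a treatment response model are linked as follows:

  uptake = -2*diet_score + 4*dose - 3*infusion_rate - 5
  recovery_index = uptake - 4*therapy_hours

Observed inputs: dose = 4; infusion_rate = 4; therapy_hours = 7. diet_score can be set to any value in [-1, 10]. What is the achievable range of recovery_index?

Substituting into the uptake equation gives uptake = -2*diet_score - 1.
recovery_index becomes -2*diet_score - 29.
Linear in diet_score, so extremes are at the endpoints: diet_score = -1 gives recovery_index = -27; diet_score = 10 gives recovery_index = -49.

-49 to -27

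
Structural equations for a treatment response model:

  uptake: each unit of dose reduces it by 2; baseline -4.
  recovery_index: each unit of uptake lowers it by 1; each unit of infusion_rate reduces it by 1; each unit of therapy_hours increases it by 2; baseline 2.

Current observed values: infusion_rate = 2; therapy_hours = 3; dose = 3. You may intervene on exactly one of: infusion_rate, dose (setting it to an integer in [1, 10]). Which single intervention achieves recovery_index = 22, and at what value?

Intervening on infusion_rate: recovery_index = -infusion_rate + 18. Reaching 22 requires infusion_rate = -4, outside [1, 10].
Intervening on dose: with other inputs at their observed values, recovery_index = 2*dose + 10. Solving for 22 gives dose = 6, within [1, 10].

set dose = 6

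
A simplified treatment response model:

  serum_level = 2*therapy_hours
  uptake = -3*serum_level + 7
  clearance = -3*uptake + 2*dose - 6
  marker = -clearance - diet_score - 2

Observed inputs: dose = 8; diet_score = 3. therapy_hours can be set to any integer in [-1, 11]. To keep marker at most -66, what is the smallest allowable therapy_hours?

Substituting into the uptake equation gives uptake = -6*therapy_hours + 7.
This gives clearance = 18*therapy_hours - 11.
Substituting into the marker equation gives marker = -18*therapy_hours + 6.
Require -18*therapy_hours + 6 ≤ -66, so therapy_hours ≥ 4.
The smallest integer in [-1, 11] satisfying this is 4.

therapy_hours = 4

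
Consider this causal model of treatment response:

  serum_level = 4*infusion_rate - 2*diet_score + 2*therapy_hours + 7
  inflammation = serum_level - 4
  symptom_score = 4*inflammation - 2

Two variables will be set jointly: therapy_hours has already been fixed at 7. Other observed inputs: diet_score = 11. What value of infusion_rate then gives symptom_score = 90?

With therapy_hours held at 7:
Substituting into the serum_level equation gives serum_level = 4*infusion_rate - 1.
inflammation becomes 4*infusion_rate - 5.
Substituting into the symptom_score equation gives symptom_score = 16*infusion_rate - 22.
Solve 16*infusion_rate - 22 = 90: infusion_rate = (90 + 22) / 16 = 7.

infusion_rate = 7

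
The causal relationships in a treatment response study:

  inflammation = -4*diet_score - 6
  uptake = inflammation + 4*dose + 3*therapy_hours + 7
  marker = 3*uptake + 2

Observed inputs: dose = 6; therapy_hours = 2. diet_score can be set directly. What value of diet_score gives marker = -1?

Substituting into the uptake equation gives uptake = -4*diet_score + 31.
So marker = -12*diet_score + 95.
Solve -12*diet_score + 95 = -1: diet_score = (-1 - 95) / -12 = 8.

diet_score = 8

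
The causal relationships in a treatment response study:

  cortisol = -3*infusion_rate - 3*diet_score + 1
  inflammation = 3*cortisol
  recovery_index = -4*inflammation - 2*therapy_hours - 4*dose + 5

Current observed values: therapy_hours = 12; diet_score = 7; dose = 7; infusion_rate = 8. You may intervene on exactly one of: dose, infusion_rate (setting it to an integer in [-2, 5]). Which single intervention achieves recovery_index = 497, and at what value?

Intervening on dose: with other inputs at their observed values, recovery_index = -4*dose + 509. Solving for 497 gives dose = 3, within [-2, 5].
Intervening on infusion_rate: recovery_index = 36*infusion_rate + 193. Reaching 497 requires infusion_rate = 76/9, not an integer.

set dose = 3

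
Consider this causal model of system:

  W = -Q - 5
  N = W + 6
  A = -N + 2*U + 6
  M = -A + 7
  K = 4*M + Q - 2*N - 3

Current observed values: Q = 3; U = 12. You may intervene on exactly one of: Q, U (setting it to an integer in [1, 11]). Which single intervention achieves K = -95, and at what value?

Intervening on Q: with other inputs at their observed values, K = -Q - 93. Solving for -95 gives Q = 2, within [1, 11].
Intervening on U: K = -8*U. Reaching -95 requires U = 95/8, not an integer.

set Q = 2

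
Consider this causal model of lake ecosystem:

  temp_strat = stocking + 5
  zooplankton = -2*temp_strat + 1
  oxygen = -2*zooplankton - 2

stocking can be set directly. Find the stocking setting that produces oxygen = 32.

Substituting into the zooplankton equation gives zooplankton = -2*stocking - 9.
So oxygen = 4*stocking + 16.
Solve 4*stocking + 16 = 32: stocking = (32 - 16) / 4 = 4.

stocking = 4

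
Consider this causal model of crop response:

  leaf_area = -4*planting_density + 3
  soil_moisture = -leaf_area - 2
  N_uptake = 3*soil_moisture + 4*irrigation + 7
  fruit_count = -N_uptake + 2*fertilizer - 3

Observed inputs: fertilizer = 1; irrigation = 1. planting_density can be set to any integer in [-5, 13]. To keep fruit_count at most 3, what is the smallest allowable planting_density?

Substituting into the soil_moisture equation gives soil_moisture = 4*planting_density - 5.
This gives N_uptake = 12*planting_density - 4.
So fruit_count = -12*planting_density + 3.
Require -12*planting_density + 3 ≤ 3, so planting_density ≥ 0.
The smallest integer in [-5, 13] satisfying this is 0.

planting_density = 0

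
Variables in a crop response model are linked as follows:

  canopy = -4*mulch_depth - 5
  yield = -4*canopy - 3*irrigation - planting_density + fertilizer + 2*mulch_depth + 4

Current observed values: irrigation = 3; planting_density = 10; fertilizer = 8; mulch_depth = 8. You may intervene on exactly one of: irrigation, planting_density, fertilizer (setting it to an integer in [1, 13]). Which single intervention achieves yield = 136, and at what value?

Intervening on irrigation: with other inputs at their observed values, yield = -3*irrigation + 166. Solving for 136 gives irrigation = 10, within [1, 13].
Intervening on planting_density: yield = -planting_density + 167. Reaching 136 requires planting_density = 31, outside [1, 13].
Intervening on fertilizer: yield = fertilizer + 149. Reaching 136 requires fertilizer = -13, outside [1, 13].

set irrigation = 10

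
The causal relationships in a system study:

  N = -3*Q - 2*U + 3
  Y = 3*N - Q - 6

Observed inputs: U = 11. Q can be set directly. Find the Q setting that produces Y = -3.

Q = -6

Substituting into the N equation gives N = -3*Q - 19.
Substituting into the Y equation gives Y = -10*Q - 63.
Solve -10*Q - 63 = -3: Q = (-3 + 63) / -10 = -6.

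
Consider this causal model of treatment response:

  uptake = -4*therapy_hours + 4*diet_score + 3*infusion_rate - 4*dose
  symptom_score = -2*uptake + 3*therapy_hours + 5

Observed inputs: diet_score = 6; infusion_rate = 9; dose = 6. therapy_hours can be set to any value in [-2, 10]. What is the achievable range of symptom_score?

Substituting into the uptake equation gives uptake = -4*therapy_hours + 27.
So symptom_score = 11*therapy_hours - 49.
Linear in therapy_hours, so extremes are at the endpoints: therapy_hours = -2 gives symptom_score = -71; therapy_hours = 10 gives symptom_score = 61.

-71 to 61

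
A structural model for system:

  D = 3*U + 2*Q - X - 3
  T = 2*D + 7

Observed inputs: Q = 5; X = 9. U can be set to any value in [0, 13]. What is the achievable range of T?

3 to 81

Substituting into the D equation gives D = 3*U - 2.
This gives T = 6*U + 3.
Linear in U, so extremes are at the endpoints: U = 0 gives T = 3; U = 13 gives T = 81.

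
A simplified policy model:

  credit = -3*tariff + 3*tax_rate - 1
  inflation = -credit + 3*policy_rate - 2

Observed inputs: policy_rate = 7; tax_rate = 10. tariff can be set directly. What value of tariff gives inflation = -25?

tariff = -5

Substituting into the credit equation gives credit = -3*tariff + 29.
Substituting into the inflation equation gives inflation = 3*tariff - 10.
Solve 3*tariff - 10 = -25: tariff = (-25 + 10) / 3 = -5.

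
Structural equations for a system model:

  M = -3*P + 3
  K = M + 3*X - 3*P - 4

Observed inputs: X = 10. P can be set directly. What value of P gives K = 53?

P = -4

Substituting into the K equation gives K = -6*P + 29.
Solve -6*P + 29 = 53: P = (53 - 29) / -6 = -4.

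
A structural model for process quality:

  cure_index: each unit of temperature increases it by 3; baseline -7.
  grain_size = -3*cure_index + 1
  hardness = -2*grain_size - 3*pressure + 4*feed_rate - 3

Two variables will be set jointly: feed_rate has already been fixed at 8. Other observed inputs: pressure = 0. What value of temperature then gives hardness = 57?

With feed_rate held at 8:
Substituting into the grain_size equation gives grain_size = -9*temperature + 22.
Substituting into the hardness equation gives hardness = 18*temperature - 15.
Solve 18*temperature - 15 = 57: temperature = (57 + 15) / 18 = 4.

temperature = 4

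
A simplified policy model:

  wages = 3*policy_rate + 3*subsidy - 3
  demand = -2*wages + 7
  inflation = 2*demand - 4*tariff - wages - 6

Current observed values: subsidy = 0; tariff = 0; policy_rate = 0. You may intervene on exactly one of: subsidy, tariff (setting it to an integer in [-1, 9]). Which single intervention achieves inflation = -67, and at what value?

set subsidy = 6

Intervening on subsidy: with other inputs at their observed values, inflation = -15*subsidy + 23. Solving for -67 gives subsidy = 6, within [-1, 9].
Intervening on tariff: inflation = -4*tariff + 23. Reaching -67 requires tariff = 45/2, not an integer.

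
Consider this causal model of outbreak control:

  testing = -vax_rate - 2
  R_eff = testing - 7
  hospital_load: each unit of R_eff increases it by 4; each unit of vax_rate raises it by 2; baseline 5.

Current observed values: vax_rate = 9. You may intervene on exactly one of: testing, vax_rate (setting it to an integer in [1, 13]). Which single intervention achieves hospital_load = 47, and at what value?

Intervening on testing: with other inputs at their observed values, hospital_load = 4*testing - 5. Solving for 47 gives testing = 13, within [1, 13].
Intervening on vax_rate: hospital_load = -2*vax_rate - 31. Reaching 47 requires vax_rate = -39, outside [1, 13].

set testing = 13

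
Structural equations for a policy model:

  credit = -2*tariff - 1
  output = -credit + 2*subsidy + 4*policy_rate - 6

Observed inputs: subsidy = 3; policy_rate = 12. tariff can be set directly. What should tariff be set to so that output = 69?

Substituting into the output equation gives output = 2*tariff + 49.
Solve 2*tariff + 49 = 69: tariff = (69 - 49) / 2 = 10.

tariff = 10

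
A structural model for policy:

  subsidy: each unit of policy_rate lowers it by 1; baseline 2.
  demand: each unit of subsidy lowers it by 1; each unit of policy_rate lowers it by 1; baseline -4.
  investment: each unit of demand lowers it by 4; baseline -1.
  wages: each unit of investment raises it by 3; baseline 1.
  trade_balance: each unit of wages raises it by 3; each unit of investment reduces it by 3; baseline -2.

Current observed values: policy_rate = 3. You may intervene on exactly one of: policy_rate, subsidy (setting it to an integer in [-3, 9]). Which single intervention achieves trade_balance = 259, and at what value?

set subsidy = 4

Intervening on policy_rate: the paths from policy_rate to trade_balance cancel (net effect zero), leaving trade_balance = 139; 259 is unreachable this way.
Intervening on subsidy: with other inputs at their observed values, trade_balance = 24*subsidy + 163. Solving for 259 gives subsidy = 4, within [-3, 9].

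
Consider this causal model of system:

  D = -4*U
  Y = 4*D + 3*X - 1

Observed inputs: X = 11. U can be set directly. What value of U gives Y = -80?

U = 7

Substituting into the Y equation gives Y = -16*U + 32.
Solve -16*U + 32 = -80: U = (-80 - 32) / -16 = 7.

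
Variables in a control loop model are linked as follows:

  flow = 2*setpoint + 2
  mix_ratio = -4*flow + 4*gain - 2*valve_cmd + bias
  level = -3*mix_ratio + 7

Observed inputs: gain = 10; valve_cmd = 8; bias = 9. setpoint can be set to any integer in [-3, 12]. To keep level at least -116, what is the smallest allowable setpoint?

Substituting into the mix_ratio equation gives mix_ratio = -8*setpoint + 25.
Substituting into the level equation gives level = 24*setpoint - 68.
Require 24*setpoint - 68 ≥ -116, so setpoint ≥ -2.
The smallest integer in [-3, 12] satisfying this is -2.

setpoint = -2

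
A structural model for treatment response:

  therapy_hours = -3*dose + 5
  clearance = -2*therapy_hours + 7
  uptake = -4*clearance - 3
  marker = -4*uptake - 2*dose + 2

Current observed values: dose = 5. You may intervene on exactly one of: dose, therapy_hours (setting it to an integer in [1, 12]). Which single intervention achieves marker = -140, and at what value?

set therapy_hours = 8

Intervening on dose: marker = 94*dose - 34. Reaching -140 requires dose = -53/47, not an integer.
Intervening on therapy_hours: with other inputs at their observed values, marker = -32*therapy_hours + 116. Solving for -140 gives therapy_hours = 8, within [1, 12].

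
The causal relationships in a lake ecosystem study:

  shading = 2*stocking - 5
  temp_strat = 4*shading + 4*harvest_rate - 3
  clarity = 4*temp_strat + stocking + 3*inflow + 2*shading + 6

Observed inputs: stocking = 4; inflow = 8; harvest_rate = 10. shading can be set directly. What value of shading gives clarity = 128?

Intervening on shading fixes its value directly, overriding its dependence on stocking.
Substituting into the temp_strat equation gives temp_strat = 4*shading + 37.
Substituting into the clarity equation gives clarity = 18*shading + 182.
Solve 18*shading + 182 = 128: shading = (128 - 182) / 18 = -3.

shading = -3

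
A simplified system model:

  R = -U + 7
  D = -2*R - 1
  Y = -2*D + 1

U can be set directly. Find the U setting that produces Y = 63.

Substituting into the D equation gives D = 2*U - 15.
This gives Y = -4*U + 31.
Solve -4*U + 31 = 63: U = (63 - 31) / -4 = -8.

U = -8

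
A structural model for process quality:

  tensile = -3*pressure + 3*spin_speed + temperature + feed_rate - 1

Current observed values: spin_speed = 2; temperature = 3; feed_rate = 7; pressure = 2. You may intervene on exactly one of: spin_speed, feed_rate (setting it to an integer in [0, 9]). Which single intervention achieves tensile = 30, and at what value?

Intervening on spin_speed: with other inputs at their observed values, tensile = 3*spin_speed + 3. Solving for 30 gives spin_speed = 9, within [0, 9].
Intervening on feed_rate: tensile = feed_rate + 2. Reaching 30 requires feed_rate = 28, outside [0, 9].

set spin_speed = 9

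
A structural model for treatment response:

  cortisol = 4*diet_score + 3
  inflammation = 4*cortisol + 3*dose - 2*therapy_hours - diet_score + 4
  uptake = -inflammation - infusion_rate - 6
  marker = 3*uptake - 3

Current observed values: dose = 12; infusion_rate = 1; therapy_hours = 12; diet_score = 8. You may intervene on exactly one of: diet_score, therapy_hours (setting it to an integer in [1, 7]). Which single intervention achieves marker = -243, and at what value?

Intervening on diet_score: with other inputs at their observed values, marker = -45*diet_score - 108. Solving for -243 gives diet_score = 3, within [1, 7].
Intervening on therapy_hours: marker = 6*therapy_hours - 540. Reaching -243 requires therapy_hours = 99/2, not an integer.

set diet_score = 3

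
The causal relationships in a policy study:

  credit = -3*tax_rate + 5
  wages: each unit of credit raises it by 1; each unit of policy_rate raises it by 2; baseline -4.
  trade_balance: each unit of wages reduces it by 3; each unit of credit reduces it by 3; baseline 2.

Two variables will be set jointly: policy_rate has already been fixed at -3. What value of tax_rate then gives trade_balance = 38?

With policy_rate held at -3:
Substituting into the wages equation gives wages = -3*tax_rate - 5.
trade_balance becomes 18*tax_rate + 2.
Solve 18*tax_rate + 2 = 38: tax_rate = (38 - 2) / 18 = 2.

tax_rate = 2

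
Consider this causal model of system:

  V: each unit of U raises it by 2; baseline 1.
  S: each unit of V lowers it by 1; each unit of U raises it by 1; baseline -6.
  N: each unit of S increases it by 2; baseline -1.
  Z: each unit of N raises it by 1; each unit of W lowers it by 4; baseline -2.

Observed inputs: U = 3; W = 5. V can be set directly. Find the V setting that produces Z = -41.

V = 6

Intervening on V fixes its value directly, overriding its dependence on U.
Substituting into the S equation gives S = -V - 3.
This gives N = -2*V - 7.
Substituting into the Z equation gives Z = -2*V - 29.
Solve -2*V - 29 = -41: V = (-41 + 29) / -2 = 6.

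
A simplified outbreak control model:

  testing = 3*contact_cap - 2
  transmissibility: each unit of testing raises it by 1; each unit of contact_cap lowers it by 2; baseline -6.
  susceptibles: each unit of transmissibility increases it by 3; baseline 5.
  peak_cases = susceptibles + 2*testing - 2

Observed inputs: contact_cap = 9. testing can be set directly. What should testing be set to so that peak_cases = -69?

testing = 0

Intervening on testing fixes its value directly, overriding its dependence on contact_cap.
Substituting into the transmissibility equation gives transmissibility = testing - 24.
So susceptibles = 3*testing - 67.
Substituting into the peak_cases equation gives peak_cases = 5*testing - 69.
Solve 5*testing - 69 = -69: testing = (-69 + 69) / 5 = 0.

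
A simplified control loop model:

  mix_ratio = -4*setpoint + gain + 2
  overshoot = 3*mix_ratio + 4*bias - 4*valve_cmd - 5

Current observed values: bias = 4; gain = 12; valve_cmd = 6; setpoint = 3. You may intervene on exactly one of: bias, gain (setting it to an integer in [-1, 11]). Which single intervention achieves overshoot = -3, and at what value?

set bias = 5

Intervening on bias: with other inputs at their observed values, overshoot = 4*bias - 23. Solving for -3 gives bias = 5, within [-1, 11].
Intervening on gain: overshoot = 3*gain - 43. Reaching -3 requires gain = 40/3, not an integer.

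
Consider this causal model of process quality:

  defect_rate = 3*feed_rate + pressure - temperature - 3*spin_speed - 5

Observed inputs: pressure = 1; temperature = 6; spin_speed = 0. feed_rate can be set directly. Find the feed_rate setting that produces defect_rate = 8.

Substituting into the defect_rate equation gives defect_rate = 3*feed_rate - 10.
Solve 3*feed_rate - 10 = 8: feed_rate = (8 + 10) / 3 = 6.

feed_rate = 6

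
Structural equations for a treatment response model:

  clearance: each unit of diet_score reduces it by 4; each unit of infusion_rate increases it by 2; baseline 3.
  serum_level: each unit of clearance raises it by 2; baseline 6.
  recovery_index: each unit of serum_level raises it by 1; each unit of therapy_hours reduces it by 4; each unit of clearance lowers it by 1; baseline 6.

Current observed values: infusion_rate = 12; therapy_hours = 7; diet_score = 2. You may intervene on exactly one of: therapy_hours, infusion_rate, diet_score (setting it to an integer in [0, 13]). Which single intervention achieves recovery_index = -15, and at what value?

Intervening on therapy_hours: recovery_index = -4*therapy_hours + 31. Reaching -15 requires therapy_hours = 23/2, not an integer.
Intervening on infusion_rate: with other inputs at their observed values, recovery_index = 2*infusion_rate - 21. Solving for -15 gives infusion_rate = 3, within [0, 13].
Intervening on diet_score: recovery_index = -4*diet_score + 11. Reaching -15 requires diet_score = 13/2, not an integer.

set infusion_rate = 3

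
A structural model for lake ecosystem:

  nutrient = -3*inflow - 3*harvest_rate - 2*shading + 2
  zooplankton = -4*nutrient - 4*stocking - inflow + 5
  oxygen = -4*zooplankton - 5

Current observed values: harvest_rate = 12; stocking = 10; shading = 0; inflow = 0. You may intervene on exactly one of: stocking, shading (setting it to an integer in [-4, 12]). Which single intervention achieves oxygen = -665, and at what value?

set shading = 8

Intervening on stocking: oxygen = 16*stocking - 569. Reaching -665 requires stocking = -6, outside [-4, 12].
Intervening on shading: with other inputs at their observed values, oxygen = -32*shading - 409. Solving for -665 gives shading = 8, within [-4, 12].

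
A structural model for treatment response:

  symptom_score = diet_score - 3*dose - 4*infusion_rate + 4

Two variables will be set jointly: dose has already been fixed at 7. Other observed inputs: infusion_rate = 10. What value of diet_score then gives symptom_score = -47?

diet_score = 10

With dose held at 7:
Substituting into the symptom_score equation gives symptom_score = diet_score - 57.
Solve diet_score - 57 = -47: diet_score = (-47 + 57) / 1 = 10.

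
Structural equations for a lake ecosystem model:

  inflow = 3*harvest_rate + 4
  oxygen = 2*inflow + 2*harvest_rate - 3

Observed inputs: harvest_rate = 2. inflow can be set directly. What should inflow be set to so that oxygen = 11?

inflow = 5

Intervening on inflow fixes its value directly, overriding its dependence on harvest_rate.
Substituting into the oxygen equation gives oxygen = 2*inflow + 1.
Solve 2*inflow + 1 = 11: inflow = (11 - 1) / 2 = 5.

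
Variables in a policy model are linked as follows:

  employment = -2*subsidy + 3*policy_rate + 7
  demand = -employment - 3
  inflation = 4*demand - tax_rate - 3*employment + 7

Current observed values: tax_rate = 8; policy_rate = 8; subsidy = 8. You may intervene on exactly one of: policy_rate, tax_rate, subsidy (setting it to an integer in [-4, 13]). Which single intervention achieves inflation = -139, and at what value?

Intervening on policy_rate: with other inputs at their observed values, inflation = -21*policy_rate + 50. Solving for -139 gives policy_rate = 9, within [-4, 13].
Intervening on tax_rate: inflation = -tax_rate - 110. Reaching -139 requires tax_rate = 29, outside [-4, 13].
Intervening on subsidy: inflation = 14*subsidy - 230. Reaching -139 requires subsidy = 13/2, not an integer.

set policy_rate = 9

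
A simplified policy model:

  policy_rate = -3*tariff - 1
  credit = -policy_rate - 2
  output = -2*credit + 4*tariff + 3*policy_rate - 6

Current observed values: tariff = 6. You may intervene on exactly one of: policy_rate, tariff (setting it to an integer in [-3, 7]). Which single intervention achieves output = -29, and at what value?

Intervening on policy_rate: output = 5*policy_rate + 22. Reaching -29 requires policy_rate = -51/5, not an integer.
Intervening on tariff: with other inputs at their observed values, output = -11*tariff - 7. Solving for -29 gives tariff = 2, within [-3, 7].

set tariff = 2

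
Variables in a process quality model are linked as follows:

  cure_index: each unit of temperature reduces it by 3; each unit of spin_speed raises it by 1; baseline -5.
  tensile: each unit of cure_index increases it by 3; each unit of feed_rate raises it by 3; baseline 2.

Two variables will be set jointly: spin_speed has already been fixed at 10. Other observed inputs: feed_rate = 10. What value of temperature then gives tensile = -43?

With spin_speed held at 10:
Substituting into the cure_index equation gives cure_index = -3*temperature + 5.
This gives tensile = -9*temperature + 47.
Solve -9*temperature + 47 = -43: temperature = (-43 - 47) / -9 = 10.

temperature = 10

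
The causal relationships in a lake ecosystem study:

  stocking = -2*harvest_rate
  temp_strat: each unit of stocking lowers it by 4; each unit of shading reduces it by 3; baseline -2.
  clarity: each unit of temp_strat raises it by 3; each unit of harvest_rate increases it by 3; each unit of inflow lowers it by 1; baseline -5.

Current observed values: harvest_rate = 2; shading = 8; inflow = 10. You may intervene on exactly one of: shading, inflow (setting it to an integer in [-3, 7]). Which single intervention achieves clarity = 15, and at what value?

set shading = 2

Intervening on shading: with other inputs at their observed values, clarity = -9*shading + 33. Solving for 15 gives shading = 2, within [-3, 7].
Intervening on inflow: clarity = -inflow - 29. Reaching 15 requires inflow = -44, outside [-3, 7].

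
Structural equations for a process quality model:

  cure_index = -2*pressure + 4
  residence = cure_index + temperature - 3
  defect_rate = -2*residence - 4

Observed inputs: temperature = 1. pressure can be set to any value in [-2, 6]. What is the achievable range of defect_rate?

-16 to 16

Substituting into the residence equation gives residence = -2*pressure + 2.
Substituting into the defect_rate equation gives defect_rate = 4*pressure - 8.
Linear in pressure, so extremes are at the endpoints: pressure = -2 gives defect_rate = -16; pressure = 6 gives defect_rate = 16.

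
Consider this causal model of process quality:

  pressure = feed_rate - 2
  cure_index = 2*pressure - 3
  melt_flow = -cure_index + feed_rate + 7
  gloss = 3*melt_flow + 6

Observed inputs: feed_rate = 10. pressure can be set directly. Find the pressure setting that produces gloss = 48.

pressure = 3

Intervening on pressure fixes its value directly, overriding its dependence on feed_rate.
Substituting into the melt_flow equation gives melt_flow = -2*pressure + 20.
So gloss = -6*pressure + 66.
Solve -6*pressure + 66 = 48: pressure = (48 - 66) / -6 = 3.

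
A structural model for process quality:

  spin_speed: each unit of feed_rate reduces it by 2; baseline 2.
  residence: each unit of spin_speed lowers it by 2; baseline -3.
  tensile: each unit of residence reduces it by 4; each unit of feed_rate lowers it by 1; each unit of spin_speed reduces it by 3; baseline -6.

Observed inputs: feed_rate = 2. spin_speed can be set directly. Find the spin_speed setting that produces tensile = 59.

spin_speed = 11

Intervening on spin_speed fixes its value directly, overriding its dependence on feed_rate.
Substituting into the tensile equation gives tensile = 5*spin_speed + 4.
Solve 5*spin_speed + 4 = 59: spin_speed = (59 - 4) / 5 = 11.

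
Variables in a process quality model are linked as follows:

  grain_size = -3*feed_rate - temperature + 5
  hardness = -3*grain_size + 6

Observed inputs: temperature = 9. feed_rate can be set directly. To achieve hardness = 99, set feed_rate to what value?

feed_rate = 9

Substituting into the grain_size equation gives grain_size = -3*feed_rate - 4.
Substituting into the hardness equation gives hardness = 9*feed_rate + 18.
Solve 9*feed_rate + 18 = 99: feed_rate = (99 - 18) / 9 = 9.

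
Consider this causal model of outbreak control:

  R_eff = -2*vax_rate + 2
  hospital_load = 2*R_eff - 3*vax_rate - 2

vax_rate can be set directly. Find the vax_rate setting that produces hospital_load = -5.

vax_rate = 1

Substituting into the hospital_load equation gives hospital_load = -7*vax_rate + 2.
Solve -7*vax_rate + 2 = -5: vax_rate = (-5 - 2) / -7 = 1.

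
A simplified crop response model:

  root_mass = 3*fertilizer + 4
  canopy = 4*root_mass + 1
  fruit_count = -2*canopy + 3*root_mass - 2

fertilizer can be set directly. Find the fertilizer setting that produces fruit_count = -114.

Substituting into the canopy equation gives canopy = 12*fertilizer + 17.
So fruit_count = -15*fertilizer - 24.
Solve -15*fertilizer - 24 = -114: fertilizer = (-114 + 24) / -15 = 6.

fertilizer = 6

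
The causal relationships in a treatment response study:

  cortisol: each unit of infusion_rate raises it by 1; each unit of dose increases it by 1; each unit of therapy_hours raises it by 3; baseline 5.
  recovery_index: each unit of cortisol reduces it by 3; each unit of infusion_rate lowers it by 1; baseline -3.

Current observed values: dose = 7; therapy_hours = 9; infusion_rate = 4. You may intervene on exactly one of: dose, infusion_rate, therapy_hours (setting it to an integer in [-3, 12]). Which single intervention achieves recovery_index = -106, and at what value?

set dose = -3

Intervening on dose: with other inputs at their observed values, recovery_index = -3*dose - 115. Solving for -106 gives dose = -3, within [-3, 12].
Intervening on infusion_rate: recovery_index = -4*infusion_rate - 120. Reaching -106 requires infusion_rate = -7/2, not an integer.
Intervening on therapy_hours: recovery_index = -9*therapy_hours - 55. Reaching -106 requires therapy_hours = 17/3, not an integer.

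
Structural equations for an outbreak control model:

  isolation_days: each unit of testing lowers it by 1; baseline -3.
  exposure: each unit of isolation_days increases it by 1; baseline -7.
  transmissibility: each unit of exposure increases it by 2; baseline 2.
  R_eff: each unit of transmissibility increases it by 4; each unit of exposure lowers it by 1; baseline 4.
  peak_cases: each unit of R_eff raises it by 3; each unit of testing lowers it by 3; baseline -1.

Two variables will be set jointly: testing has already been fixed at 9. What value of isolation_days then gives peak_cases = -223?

isolation_days = -4

With testing held at 9:
Intervening on isolation_days fixes its value directly, overriding its dependence on testing.
Substituting into the transmissibility equation gives transmissibility = 2*isolation_days - 12.
Substituting into the R_eff equation gives R_eff = 7*isolation_days - 37.
This gives peak_cases = 21*isolation_days - 139.
Solve 21*isolation_days - 139 = -223: isolation_days = (-223 + 139) / 21 = -4.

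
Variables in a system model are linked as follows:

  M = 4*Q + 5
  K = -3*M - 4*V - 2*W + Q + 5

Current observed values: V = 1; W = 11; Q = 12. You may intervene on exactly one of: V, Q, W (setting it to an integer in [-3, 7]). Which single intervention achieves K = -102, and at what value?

set Q = 6

Intervening on V: K = -4*V - 164. Reaching -102 requires V = -31/2, not an integer.
Intervening on Q: with other inputs at their observed values, K = -11*Q - 36. Solving for -102 gives Q = 6, within [-3, 7].
Intervening on W: K = -2*W - 146. Reaching -102 requires W = -22, outside [-3, 7].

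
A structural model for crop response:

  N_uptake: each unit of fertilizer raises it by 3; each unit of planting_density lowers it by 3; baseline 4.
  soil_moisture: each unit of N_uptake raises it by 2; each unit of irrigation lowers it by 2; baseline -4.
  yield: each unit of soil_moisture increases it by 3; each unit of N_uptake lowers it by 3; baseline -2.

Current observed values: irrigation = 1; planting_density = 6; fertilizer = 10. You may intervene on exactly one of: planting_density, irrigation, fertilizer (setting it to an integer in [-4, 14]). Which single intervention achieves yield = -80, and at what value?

Intervening on planting_density: yield = -9*planting_density + 82. Reaching -80 requires planting_density = 18, outside [-4, 14].
Intervening on irrigation: yield = -6*irrigation + 34. Reaching -80 requires irrigation = 19, outside [-4, 14].
Intervening on fertilizer: with other inputs at their observed values, yield = 9*fertilizer - 62. Solving for -80 gives fertilizer = -2, within [-4, 14].

set fertilizer = -2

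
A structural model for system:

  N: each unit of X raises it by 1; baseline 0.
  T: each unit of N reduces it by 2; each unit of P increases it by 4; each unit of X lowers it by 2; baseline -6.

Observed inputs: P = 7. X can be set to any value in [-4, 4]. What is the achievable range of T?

6 to 38

Substituting into the T equation gives T = -4*X + 22.
Linear in X, so extremes are at the endpoints: X = -4 gives T = 38; X = 4 gives T = 6.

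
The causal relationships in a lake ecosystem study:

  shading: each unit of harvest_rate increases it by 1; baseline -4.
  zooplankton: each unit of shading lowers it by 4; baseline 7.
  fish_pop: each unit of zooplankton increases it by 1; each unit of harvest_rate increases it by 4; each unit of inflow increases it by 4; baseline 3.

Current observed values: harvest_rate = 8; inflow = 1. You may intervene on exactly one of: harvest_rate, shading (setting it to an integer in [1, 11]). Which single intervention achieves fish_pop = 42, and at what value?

Intervening on harvest_rate: the paths from harvest_rate to fish_pop cancel (net effect zero), leaving fish_pop = 30; 42 is unreachable this way.
Intervening on shading: with other inputs at their observed values, fish_pop = -4*shading + 46. Solving for 42 gives shading = 1, within [1, 11].

set shading = 1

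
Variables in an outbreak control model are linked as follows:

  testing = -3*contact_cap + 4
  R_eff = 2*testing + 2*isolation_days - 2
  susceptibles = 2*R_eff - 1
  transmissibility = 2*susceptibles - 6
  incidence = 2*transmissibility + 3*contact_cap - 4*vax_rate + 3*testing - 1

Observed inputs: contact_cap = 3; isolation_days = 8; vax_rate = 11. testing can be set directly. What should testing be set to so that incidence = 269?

testing = 11

Intervening on testing fixes its value directly, overriding its dependence on contact_cap.
Substituting into the R_eff equation gives R_eff = 2*testing + 14.
So susceptibles = 4*testing + 27.
Substituting into the transmissibility equation gives transmissibility = 8*testing + 48.
incidence becomes 19*testing + 60.
Solve 19*testing + 60 = 269: testing = (269 - 60) / 19 = 11.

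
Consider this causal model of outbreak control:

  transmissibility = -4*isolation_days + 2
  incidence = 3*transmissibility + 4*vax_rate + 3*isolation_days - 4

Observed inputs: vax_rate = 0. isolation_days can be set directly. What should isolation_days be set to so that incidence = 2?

isolation_days = 0

Substituting into the incidence equation gives incidence = -9*isolation_days + 2.
Solve -9*isolation_days + 2 = 2: isolation_days = (2 - 2) / -9 = 0.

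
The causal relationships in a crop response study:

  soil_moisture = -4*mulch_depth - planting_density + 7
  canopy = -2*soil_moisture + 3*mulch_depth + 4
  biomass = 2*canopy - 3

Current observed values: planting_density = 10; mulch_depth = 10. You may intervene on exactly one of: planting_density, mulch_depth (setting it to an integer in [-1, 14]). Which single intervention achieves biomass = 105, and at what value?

Intervening on planting_density: biomass = 4*planting_density + 197. Reaching 105 requires planting_density = -23, outside [-1, 14].
Intervening on mulch_depth: with other inputs at their observed values, biomass = 22*mulch_depth + 17. Solving for 105 gives mulch_depth = 4, within [-1, 14].

set mulch_depth = 4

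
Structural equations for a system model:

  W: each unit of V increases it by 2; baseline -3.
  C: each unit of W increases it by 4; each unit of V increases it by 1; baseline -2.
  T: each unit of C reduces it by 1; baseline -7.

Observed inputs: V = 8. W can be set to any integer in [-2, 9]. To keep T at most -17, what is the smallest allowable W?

Intervening on W fixes its value directly, overriding its dependence on V.
Substituting into the C equation gives C = 4*W + 6.
Substituting into the T equation gives T = -4*W - 13.
Require -4*W - 13 ≤ -17, so W ≥ 1.
The smallest integer in [-2, 9] satisfying this is 1.

W = 1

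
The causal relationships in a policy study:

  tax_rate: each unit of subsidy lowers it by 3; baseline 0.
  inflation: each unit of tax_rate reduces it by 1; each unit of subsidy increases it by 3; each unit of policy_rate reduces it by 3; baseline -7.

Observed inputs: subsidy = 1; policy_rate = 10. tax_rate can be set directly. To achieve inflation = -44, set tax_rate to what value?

tax_rate = 10

Intervening on tax_rate fixes its value directly, overriding its dependence on subsidy.
Substituting into the inflation equation gives inflation = -tax_rate - 34.
Solve -tax_rate - 34 = -44: tax_rate = (-44 + 34) / -1 = 10.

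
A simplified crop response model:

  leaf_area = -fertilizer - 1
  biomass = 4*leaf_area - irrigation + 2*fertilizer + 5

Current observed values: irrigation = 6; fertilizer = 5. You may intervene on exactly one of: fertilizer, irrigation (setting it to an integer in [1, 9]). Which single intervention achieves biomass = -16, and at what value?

set irrigation = 7

Intervening on fertilizer: biomass = -2*fertilizer - 5. Reaching -16 requires fertilizer = 11/2, not an integer.
Intervening on irrigation: with other inputs at their observed values, biomass = -irrigation - 9. Solving for -16 gives irrigation = 7, within [1, 9].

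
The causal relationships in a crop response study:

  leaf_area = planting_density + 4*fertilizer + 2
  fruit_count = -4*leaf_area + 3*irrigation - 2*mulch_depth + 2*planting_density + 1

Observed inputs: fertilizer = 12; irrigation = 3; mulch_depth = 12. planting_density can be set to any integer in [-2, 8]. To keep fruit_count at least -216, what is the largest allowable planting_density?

planting_density = 1

Substituting into the leaf_area equation gives leaf_area = planting_density + 50.
So fruit_count = -2*planting_density - 214.
Require -2*planting_density - 214 ≥ -216, so planting_density ≤ 1.
The largest integer in [-2, 8] satisfying this is 1.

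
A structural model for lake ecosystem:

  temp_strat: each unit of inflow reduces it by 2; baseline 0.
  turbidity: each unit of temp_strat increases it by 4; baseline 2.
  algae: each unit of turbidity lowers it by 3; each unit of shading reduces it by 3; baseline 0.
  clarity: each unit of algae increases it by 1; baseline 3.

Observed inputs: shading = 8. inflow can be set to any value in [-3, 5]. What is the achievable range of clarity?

Substituting into the turbidity equation gives turbidity = -8*inflow + 2.
So algae = 24*inflow - 30.
Substituting into the clarity equation gives clarity = 24*inflow - 27.
Linear in inflow, so extremes are at the endpoints: inflow = -3 gives clarity = -99; inflow = 5 gives clarity = 93.

-99 to 93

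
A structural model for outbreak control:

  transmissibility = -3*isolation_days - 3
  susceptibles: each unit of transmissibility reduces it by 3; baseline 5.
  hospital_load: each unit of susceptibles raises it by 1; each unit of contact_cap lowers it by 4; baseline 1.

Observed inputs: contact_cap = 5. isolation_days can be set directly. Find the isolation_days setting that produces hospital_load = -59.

Substituting into the susceptibles equation gives susceptibles = 9*isolation_days + 14.
Substituting into the hospital_load equation gives hospital_load = 9*isolation_days - 5.
Solve 9*isolation_days - 5 = -59: isolation_days = (-59 + 5) / 9 = -6.

isolation_days = -6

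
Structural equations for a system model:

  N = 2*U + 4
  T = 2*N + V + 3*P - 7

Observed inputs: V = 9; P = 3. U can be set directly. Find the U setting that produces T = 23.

U = 1

Substituting into the T equation gives T = 4*U + 19.
Solve 4*U + 19 = 23: U = (23 - 19) / 4 = 1.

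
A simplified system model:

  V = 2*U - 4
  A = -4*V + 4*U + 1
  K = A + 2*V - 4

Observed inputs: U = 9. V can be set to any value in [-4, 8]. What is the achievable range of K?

Intervening on V fixes its value directly, overriding its dependence on U.
Substituting into the A equation gives A = -4*V + 37.
So K = -2*V + 33.
Linear in V, so extremes are at the endpoints: V = -4 gives K = 41; V = 8 gives K = 17.

17 to 41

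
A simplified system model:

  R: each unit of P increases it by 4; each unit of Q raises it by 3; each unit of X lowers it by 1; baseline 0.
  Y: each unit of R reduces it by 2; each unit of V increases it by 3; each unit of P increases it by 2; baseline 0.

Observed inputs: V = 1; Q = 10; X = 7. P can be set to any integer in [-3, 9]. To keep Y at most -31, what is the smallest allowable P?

P = -2

Substituting into the R equation gives R = 4*P + 23.
Y becomes -6*P - 43.
Require -6*P - 43 ≤ -31, so P ≥ -2.
The smallest integer in [-3, 9] satisfying this is -2.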